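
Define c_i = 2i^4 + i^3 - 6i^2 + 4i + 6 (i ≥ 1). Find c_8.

8358

c_8 = 2·8^4 + 1·8^3 - 6·8^2 + 4·8 + 6 = 8358.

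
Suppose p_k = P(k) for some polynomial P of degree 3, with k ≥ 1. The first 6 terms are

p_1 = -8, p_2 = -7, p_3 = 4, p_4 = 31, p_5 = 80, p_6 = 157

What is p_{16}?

1st diffs: 1, 11, 27, 49, 77.
2nd diffs: 10, 16, 22, 28.
3rd diffs: 6, 6, 6 (constant).
So p_k = k^3 - k^2 - 3k - 5.
Evaluating at k = 16 gives p_{16} = 3787.

3787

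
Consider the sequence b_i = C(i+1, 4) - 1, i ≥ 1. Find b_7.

69

C(8, 4) = 70, so b_7 = 69.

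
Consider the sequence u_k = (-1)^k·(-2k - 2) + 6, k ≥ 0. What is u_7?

22

(-1)^7 = -1; -2k - 2 at k=7 is -16; so u_7 = 22.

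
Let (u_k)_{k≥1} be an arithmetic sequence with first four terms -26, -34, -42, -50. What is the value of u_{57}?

Common difference d = -8.
u_k = -26 + (k - 1)·(-8).
u_{57} = -26 + 56·(-8) = -474.

-474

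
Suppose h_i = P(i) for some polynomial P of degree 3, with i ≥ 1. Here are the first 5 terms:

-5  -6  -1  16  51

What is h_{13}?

1699

1st diffs: -1, 5, 17, 35.
2nd diffs: 6, 12, 18.
3rd diffs: 6, 6 (constant).
So h_i = i^3 - 3i^2 + i - 4.
Evaluating at i = 13 gives h_{13} = 1699.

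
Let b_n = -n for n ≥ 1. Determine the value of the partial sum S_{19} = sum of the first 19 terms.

Over n = 1..19: Σn = 190.
Total = (-1)·190 = -190.

-190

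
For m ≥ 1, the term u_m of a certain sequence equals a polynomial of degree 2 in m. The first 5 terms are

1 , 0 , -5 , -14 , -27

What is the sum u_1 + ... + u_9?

1st diffs: -1, -5, -9, -13.
2nd diffs: -4, -4, -4 (constant).
Newton forward-difference form: u_m = 1 + (-1)·C(m-1,1) + (-4)·C(m-1,2).
Continuing: -44, -65, -90, -119.
Summing m = 1..9 (9 terms) gives -363.

-363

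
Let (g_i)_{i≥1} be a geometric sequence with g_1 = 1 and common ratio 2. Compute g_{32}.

g_i = 1·2^(i-1).
g_{32} = 1·2^31 = 2147483648.

2147483648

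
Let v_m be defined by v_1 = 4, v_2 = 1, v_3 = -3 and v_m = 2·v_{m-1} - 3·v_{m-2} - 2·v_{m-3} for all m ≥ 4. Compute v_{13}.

2149

Compute successive terms:
v_4 = -17, v_5 = -27, v_6 = 3, v_7 = 121, v_8 = 287, v_9 = 205, v_{10} = -693, v_{11} = -2575, v_{12} = -3481, v_{13} = 2149.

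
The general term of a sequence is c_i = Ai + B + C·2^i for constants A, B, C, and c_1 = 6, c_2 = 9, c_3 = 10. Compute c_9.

The three given values yield: A + B + 2C = 6; 2A + B + 4C = 9; 3A + B + 8C = 10.
Subtracting the first from the second: A + 2C = 3.
Subtracting the second from the third: A + 4C = 1.
Solving: C = -1, A = 5, then B = 3.
Therefore c_9 = 45 + 3 + (-1)·512 = -464.

-464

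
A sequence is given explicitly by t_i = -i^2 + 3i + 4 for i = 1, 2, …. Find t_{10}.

-66

t_{10} = -1·10^2 + 3·10 + 4 = -66.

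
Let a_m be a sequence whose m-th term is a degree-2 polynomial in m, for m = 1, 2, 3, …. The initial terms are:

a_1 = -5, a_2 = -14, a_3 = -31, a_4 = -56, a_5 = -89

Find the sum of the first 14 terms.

1st diffs: -9, -17, -25, -33.
2nd diffs: -8, -8, -8 (constant).
Newton forward-difference form: a_m = -5 + (-9)·C(m-1,1) + (-8)·C(m-1,2).
Continuing: …, -130, -179, -236, -301, …, a_{14} = -746.
Summing m = 1..14 (14 terms) gives -3801.

-3801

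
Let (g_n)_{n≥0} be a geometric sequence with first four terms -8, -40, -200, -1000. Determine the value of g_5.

Common ratio r = 5.
g_n = (-8)·5^(n-0).
g_5 = (-8)·5^5 = -25000.

-25000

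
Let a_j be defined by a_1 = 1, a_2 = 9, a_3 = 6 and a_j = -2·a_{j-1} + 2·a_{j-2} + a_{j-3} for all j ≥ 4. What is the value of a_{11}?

111

Iterate the recurrence:
a_4 = 7; a_5 = 7; a_6 = 6; a_7 = 9; a_8 = 1; a_9 = 22; a_{10} = -33; a_{11} = 111.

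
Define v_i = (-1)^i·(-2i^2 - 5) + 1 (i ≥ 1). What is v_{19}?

(-1)^19 = -1; -2i^2 - 5 at i=19 is -727; so v_{19} = 728.

728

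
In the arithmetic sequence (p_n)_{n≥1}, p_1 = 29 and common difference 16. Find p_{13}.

221

p_n = 29 + (n - 1)·16.
p_{13} = 29 + 12·16 = 221.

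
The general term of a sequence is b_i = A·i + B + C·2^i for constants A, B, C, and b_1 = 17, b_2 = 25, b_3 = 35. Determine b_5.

The three given values yield: A + B + 2C = 17; 2A + B + 4C = 25; 3A + B + 8C = 35.
Subtracting the first from the second: A + 2C = 8.
Subtracting the second from the third: A + 4C = 10.
Solving: C = 1, A = 6, then B = 9.
So b_i = 6·i + 9 + 1·2^i; at i=5 this is 71.

71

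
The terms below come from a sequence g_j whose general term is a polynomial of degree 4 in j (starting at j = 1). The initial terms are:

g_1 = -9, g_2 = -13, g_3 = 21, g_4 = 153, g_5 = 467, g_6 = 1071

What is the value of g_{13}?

1st diffs: -4, 34, 132, 314, 604.
2nd diffs: 38, 98, 182, 290.
3rd diffs: 60, 84, 108.
4th diffs: 24, 24 (constant).
So g_j = j^4 - 6j^2 - j - 3.
Evaluating at j = 13 gives g_{13} = 27531.

27531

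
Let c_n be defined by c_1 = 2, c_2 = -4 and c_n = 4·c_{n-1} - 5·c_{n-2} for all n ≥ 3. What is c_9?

1634

Step forward from the initial values:
c_3 = -26;  c_4 = -84;  c_5 = -206;  c_6 = -404;  c_7 = -586;  c_8 = -324;  c_9 = 1634.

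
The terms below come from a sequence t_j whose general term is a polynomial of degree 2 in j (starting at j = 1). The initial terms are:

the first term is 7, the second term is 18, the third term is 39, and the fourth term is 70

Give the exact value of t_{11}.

1st diffs: 11, 21, 31.
2nd diffs: 10, 10 (constant).
Newton forward-difference form: t_j = 7 + 11·C(j-1,1) + 10·C(j-1,2).
At j = 11: j-1 = 10, so t_{11} = 7 + 110 + 450 = 567.

567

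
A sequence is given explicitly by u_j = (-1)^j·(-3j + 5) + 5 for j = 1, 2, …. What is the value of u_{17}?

(-1)^17 = -1; -3j + 5 at j=17 is -46; so u_{17} = 51.

51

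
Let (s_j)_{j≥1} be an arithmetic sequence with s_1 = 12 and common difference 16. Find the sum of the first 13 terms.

1404

s_j = 12 + (j - 1)·16.
s_{13} = 204; S = 13·(12 + 204)/2 = 1404.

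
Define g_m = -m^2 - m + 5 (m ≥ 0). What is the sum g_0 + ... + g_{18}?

Over m = 0..18: Σm = 171, Σm² = 2109.
Total = (-1)·2109 + (-1)·171 + (5)·19 = -2185.

-2185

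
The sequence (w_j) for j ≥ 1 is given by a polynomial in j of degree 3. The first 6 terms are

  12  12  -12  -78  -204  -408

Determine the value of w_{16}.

1st diffs: 0, -24, -66, -126, -204.
2nd diffs: -24, -42, -60, -78.
3rd diffs: -18, -18, -18 (constant).
Newton forward-difference form: w_j = 12 + (-24)·C(j-1,2) + (-18)·C(j-1,3).
At j = 16: j-1 = 15, so w_{16} = 12 - 2520 - 8190 = -10698.

-10698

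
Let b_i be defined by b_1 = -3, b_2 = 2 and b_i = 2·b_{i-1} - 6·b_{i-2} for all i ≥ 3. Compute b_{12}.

-53248

Step forward from the initial values:
b_3 = 22; b_4 = 32; b_5 = -68; b_6 = -328; b_7 = -248; b_8 = 1472; b_9 = 4432; b_{10} = 32; b_{11} = -26528; b_{12} = -53248.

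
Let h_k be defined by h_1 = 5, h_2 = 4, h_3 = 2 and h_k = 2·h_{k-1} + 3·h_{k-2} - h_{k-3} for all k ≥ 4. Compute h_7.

219

Compute successive terms:
h_4 = 11; h_5 = 24; h_6 = 79; h_7 = 219.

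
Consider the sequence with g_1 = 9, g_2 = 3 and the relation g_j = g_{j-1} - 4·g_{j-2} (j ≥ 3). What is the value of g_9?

-825

Applying the relation repeatedly:
g_3 = -33;  g_4 = -45;  g_5 = 87;  g_6 = 267;  g_7 = -81;  g_8 = -1149;  g_9 = -825.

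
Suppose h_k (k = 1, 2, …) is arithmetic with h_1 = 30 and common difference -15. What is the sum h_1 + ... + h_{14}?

h_k = 30 + (k - 1)·(-15).
h_{14} = -165; S = 14·(30 + (-165))/2 = -945.

-945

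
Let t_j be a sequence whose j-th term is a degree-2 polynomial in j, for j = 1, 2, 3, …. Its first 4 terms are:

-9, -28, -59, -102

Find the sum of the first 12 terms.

1st diffs: -19, -31, -43.
2nd diffs: -12, -12 (constant).
So t_j = -6j^2 - j - 2.
Continuing: …, -157, -224, -303, -394, …, t_{12} = -878.
Summing j = 1..12 (12 terms) gives -4002.

-4002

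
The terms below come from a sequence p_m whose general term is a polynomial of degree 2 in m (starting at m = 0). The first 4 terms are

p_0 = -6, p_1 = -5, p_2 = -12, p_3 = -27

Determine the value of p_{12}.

1st diffs: 1, -7, -15.
2nd diffs: -8, -8 (constant).
Newton forward-difference form: p_m = -6 + 1·C(m,1) + (-8)·C(m,2).
At m = 12: m = 12, so p_{12} = -6 + 12 - 528 = -522.

-522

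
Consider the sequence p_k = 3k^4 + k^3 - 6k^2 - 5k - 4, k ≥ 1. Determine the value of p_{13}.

86797

p_{13} = 3·13^4 + 1·13^3 - 6·13^2 - 5·13 - 4 = 86797.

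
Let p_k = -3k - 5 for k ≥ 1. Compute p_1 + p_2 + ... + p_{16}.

-488

Over k = 1..16: Σk = 136.
Total = (-3)·136 + (-5)·16 = -488.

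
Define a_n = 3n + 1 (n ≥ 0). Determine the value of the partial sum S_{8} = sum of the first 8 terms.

92

Over n = 0..7: Σn = 28.
Total = (3)·28 + (1)·8 = 92.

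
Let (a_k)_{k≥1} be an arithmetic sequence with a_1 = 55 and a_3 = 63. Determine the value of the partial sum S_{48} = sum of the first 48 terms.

Common difference d = (63 - 55) / (3 - 1) = 4.
a_k = 55 + (k - 1)·4.
a_{48} = 243; S = 48·(55 + 243)/2 = 7152.

7152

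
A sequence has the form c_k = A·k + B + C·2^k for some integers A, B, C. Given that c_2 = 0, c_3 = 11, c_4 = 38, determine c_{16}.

262058

Plug in k = 2, 3, 4: 2A + B + 4C = 0; 3A + B + 8C = 11; 4A + B + 16C = 38.
Subtracting the first from the second: A + 4C = 11.
Subtracting the second from the third: A + 8C = 27.
Solving: C = 4, A = -5, then B = -6.
So c_k = -5·k + (-6) + 4·2^k; at k=16 this is 262058.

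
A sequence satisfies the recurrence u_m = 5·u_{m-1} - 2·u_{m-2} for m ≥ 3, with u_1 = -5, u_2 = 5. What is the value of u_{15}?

Iterate the recurrence:
u_3 = 35; u_4 = 165; u_5 = 755; …; u_{12} = 31036965; u_{13} = 141576755; u_{14} = 645809845; u_{15} = 2945895715.

2945895715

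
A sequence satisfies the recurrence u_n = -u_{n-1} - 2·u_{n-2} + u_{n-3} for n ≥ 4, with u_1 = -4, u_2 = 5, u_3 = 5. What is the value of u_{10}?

Iterate the recurrence:
u_4 = -19;  u_5 = 14;  u_6 = 29;  u_7 = -76;  u_8 = 32;  u_9 = 149;  u_{10} = -289.

-289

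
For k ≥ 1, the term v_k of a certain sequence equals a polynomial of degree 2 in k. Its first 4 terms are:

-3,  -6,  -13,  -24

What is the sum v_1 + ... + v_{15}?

1st diffs: -3, -7, -11.
2nd diffs: -4, -4 (constant).
Newton forward-difference form: v_k = -3 + (-3)·C(k-1,1) + (-4)·C(k-1,2).
Continuing: …, -39, -58, -81, -108, …, v_{15} = -409.
Summing k = 1..15 (15 terms) gives -2180.

-2180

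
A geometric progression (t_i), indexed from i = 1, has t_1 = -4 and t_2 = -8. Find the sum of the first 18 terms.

Common ratio r = 2.
t_i = (-4)·2^(i-1).
S = (-4)·(2^18 - 1)/(2 - 1) = (-4)·(262144 - 1)/(1) = -1048572.

-1048572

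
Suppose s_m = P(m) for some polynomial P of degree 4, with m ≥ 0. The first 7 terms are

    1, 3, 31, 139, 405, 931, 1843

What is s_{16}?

77073

1st diffs: 2, 28, 108, 266, 526, 912.
2nd diffs: 26, 80, 158, 260, 386.
3rd diffs: 54, 78, 102, 126.
4th diffs: 24, 24, 24 (constant).
Newton forward-difference form: s_m = 1 + 2·C(m,1) + 26·C(m,2) + 54·C(m,3) + 24·C(m,4).
At m = 16: m = 16, so s_{16} = 1 + 32 + 3120 + 30240 + 43680 = 77073.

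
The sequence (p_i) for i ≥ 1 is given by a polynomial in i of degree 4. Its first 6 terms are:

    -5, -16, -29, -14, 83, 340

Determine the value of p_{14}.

25436

1st diffs: -11, -13, 15, 97, 257.
2nd diffs: -2, 28, 82, 160.
3rd diffs: 30, 54, 78.
4th diffs: 24, 24 (constant).
Newton forward-difference form: p_i = -5 + (-11)·C(i-1,1) + (-2)·C(i-1,2) + 30·C(i-1,3) + 24·C(i-1,4).
At i = 14: i-1 = 13, so p_{14} = -5 - 143 - 156 + 8580 + 17160 = 25436.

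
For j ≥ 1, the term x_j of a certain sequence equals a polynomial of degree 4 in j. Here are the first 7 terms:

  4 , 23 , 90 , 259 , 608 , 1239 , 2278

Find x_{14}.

36599

1st diffs: 19, 67, 169, 349, 631, 1039.
2nd diffs: 48, 102, 180, 282, 408.
3rd diffs: 54, 78, 102, 126.
4th diffs: 24, 24, 24 (constant).
Newton forward-difference form: x_j = 4 + 19·C(j-1,1) + 48·C(j-1,2) + 54·C(j-1,3) + 24·C(j-1,4).
At j = 14: j-1 = 13, so x_{14} = 4 + 247 + 3744 + 15444 + 17160 = 36599.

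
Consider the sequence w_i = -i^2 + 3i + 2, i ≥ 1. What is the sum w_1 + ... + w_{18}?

Over i = 1..18: Σi = 171, Σi² = 2109.
Total = (-1)·2109 + (3)·171 + (2)·18 = -1560.

-1560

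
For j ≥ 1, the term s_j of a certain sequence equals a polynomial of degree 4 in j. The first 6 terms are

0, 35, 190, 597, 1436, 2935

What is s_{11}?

31670

1st diffs: 35, 155, 407, 839, 1499.
2nd diffs: 120, 252, 432, 660.
3rd diffs: 132, 180, 228.
4th diffs: 48, 48 (constant).
So s_j = 2j^4 + 2j^3 - 2j^2 - 3j + 1.
Evaluating at j = 11 gives s_{11} = 31670.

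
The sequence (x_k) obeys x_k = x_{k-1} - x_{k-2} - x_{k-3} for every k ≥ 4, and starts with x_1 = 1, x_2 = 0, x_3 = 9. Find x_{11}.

37

Iterate the recurrence:
x_4 = 8, x_5 = -1, x_6 = -18, x_7 = -25, x_8 = -6, x_9 = 37, x_{10} = 68, x_{11} = 37.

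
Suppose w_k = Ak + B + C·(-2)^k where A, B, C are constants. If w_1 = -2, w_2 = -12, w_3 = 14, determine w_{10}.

-2036

At k = 1, 2, 3: A + B - 2C = -2; 2A + B + 4C = -12; 3A + B - 8C = 14.
Subtracting the first from the second: A + 6C = -10.
Subtracting the second from the third: A - 12C = 26.
Solving: C = -2, A = 2, then B = -8.
So w_k = 2·k + (-8) + (-2)·(-2)^k; at k=10 this is -2036.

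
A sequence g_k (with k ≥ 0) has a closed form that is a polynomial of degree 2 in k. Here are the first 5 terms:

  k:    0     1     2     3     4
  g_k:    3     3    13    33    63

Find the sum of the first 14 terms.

1st diffs: 0, 10, 20, 30.
2nd diffs: 10, 10, 10 (constant).
Newton forward-difference form: g_k = 3 + 10·C(k,2).
Continuing: …, 103, 153, 213, 283, …, g_{13} = 783.
Summing k = 0..13 (14 terms) gives 3682.

3682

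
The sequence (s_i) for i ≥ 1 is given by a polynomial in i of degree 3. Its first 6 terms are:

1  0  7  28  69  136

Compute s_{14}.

1st diffs: -1, 7, 21, 41, 67.
2nd diffs: 8, 14, 20, 26.
3rd diffs: 6, 6, 6 (constant).
Newton forward-difference form: s_i = 1 + (-1)·C(i-1,1) + 8·C(i-1,2) + 6·C(i-1,3).
At i = 14: i-1 = 13, so s_{14} = 1 - 13 + 624 + 1716 = 2328.

2328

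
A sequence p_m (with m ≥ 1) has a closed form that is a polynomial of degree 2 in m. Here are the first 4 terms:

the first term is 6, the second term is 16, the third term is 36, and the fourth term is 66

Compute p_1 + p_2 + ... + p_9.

1st diffs: 10, 20, 30.
2nd diffs: 10, 10 (constant).
Newton forward-difference form: p_m = 6 + 10·C(m-1,1) + 10·C(m-1,2).
Continuing: …, 106, 156, 216, 286, …, p_9 = 366.
Summing m = 1..9 (9 terms) gives 1254.

1254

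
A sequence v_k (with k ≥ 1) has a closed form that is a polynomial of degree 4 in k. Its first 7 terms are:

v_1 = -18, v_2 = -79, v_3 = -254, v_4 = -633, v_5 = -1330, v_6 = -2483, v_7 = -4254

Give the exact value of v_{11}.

-21598

1st diffs: -61, -175, -379, -697, -1153, -1771.
2nd diffs: -114, -204, -318, -456, -618.
3rd diffs: -90, -114, -138, -162.
4th diffs: -24, -24, -24 (constant).
Newton forward-difference form: v_k = -18 + (-61)·C(k-1,1) + (-114)·C(k-1,2) + (-90)·C(k-1,3) + (-24)·C(k-1,4).
At k = 11: k-1 = 10, so v_{11} = -18 - 610 - 5130 - 10800 - 5040 = -21598.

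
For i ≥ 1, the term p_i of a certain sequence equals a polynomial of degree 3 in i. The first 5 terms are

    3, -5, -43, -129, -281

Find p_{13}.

1st diffs: -8, -38, -86, -152.
2nd diffs: -30, -48, -66.
3rd diffs: -18, -18 (constant).
Newton forward-difference form: p_i = 3 + (-8)·C(i-1,1) + (-30)·C(i-1,2) + (-18)·C(i-1,3).
At i = 13: i-1 = 12, so p_{13} = 3 - 96 - 1980 - 3960 = -6033.

-6033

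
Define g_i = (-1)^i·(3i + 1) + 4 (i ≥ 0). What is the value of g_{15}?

-42

(-1)^15 = -1; 3i + 1 at i=15 is 46; so g_{15} = -42.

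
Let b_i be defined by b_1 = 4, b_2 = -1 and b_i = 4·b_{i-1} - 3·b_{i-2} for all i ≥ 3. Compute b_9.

Compute successive terms:
b_3 = -16; b_4 = -61; b_5 = -196; b_6 = -601; b_7 = -1816; b_8 = -5461; b_9 = -16396.
(Characteristic roots are 3 and 1.)

-16396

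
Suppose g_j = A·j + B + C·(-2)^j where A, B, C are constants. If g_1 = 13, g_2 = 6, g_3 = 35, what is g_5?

93

The three given values yield: A + B - 2C = 13; 2A + B + 4C = 6; 3A + B - 8C = 35.
Subtracting the first from the second: A + 6C = -7.
Subtracting the second from the third: A - 12C = 29.
Solving: C = -2, A = 5, then B = 4.
Hence g_5 = 5·5 + 4 + (-2)·(-32) = 93.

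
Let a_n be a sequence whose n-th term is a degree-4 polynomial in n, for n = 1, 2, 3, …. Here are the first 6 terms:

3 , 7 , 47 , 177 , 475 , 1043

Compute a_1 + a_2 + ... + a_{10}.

1st diffs: 4, 40, 130, 298, 568.
2nd diffs: 36, 90, 168, 270.
3rd diffs: 54, 78, 102.
4th diffs: 24, 24 (constant).
Newton forward-difference form: a_n = 3 + 4·C(n-1,1) + 36·C(n-1,2) + 54·C(n-1,3) + 24·C(n-1,4).
Continuing: 2007, 3517, 5747, 8895.
Summing n = 1..10 (10 terms) gives 21918.

21918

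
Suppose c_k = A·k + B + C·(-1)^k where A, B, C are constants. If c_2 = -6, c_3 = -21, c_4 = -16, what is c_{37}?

-191

Write the equations: 2A + B + C = -6; 3A + B - C = -21; 4A + B + C = -16.
Subtracting the first from the second: A - 2C = -15.
Subtracting the second from the third: A + 2C = 5.
Solving: C = 5, A = -5, then B = -1.
Therefore c_{37} = -185 + (-1) + 5·(-1) = -191.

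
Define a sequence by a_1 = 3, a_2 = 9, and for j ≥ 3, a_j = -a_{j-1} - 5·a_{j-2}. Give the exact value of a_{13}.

a_3 = -24;  a_4 = -21;  a_5 = 141;  …;  a_{10} = -6741;  a_{11} = -5739;  a_{12} = 39444;  a_{13} = -10749.

-10749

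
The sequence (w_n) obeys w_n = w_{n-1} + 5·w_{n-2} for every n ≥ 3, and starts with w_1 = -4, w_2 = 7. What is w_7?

-148

w_3 = -13; w_4 = 22; w_5 = -43; w_6 = 67; w_7 = -148.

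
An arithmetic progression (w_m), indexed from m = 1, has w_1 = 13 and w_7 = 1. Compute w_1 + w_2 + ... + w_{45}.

-1395

Common difference d = (1 - 13) / (7 - 1) = -2.
w_m = 13 + (m - 1)·(-2).
w_{45} = -75; S = 45·(13 + (-75))/2 = -1395.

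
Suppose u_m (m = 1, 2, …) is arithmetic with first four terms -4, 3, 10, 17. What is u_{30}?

199

Common difference d = 7.
u_m = -4 + (m - 1)·7.
u_{30} = -4 + 29·7 = 199.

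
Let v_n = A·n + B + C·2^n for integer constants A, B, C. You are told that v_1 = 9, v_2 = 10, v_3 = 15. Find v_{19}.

Write the equations: A + B + 2C = 9; 2A + B + 4C = 10; 3A + B + 8C = 15.
Subtracting the first from the second: A + 2C = 1.
Subtracting the second from the third: A + 4C = 5.
Solving: C = 2, A = -3, then B = 8.
So v_n = -3·n + 8 + 2·2^n; at n=19 this is 1048527.

1048527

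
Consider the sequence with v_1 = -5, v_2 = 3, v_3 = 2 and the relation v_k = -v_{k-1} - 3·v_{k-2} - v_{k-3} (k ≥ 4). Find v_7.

-4

Step forward from the initial values:
v_4 = -6  v_5 = -3  v_6 = 19  v_7 = -4.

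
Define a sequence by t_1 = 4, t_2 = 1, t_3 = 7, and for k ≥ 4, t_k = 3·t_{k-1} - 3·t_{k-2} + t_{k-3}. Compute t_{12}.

Iterate the recurrence:
t_4 = 22, t_5 = 46, t_6 = 79, t_7 = 121, t_8 = 172, t_9 = 232, t_{10} = 301, t_{11} = 379, t_{12} = 466.

466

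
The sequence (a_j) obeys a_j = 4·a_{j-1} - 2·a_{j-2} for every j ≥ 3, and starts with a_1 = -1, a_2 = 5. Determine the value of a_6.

Step forward from the initial values:
a_3 = 22; a_4 = 78; a_5 = 268; a_6 = 916.

916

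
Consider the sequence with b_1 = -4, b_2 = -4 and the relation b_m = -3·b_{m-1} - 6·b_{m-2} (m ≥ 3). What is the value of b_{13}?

-230364

Compute successive terms:
b_3 = 36;  b_4 = -84;  b_5 = 36;  …;  b_{10} = -19764;  b_{11} = 41796;  b_{12} = -6804;  b_{13} = -230364.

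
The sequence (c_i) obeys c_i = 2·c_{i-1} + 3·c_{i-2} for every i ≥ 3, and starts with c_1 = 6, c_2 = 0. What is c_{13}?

797166

Iterate the recurrence:
c_3 = 18  c_4 = 36  c_5 = 126  …  c_{10} = 29520  c_{11} = 88578  c_{12} = 265716  c_{13} = 797166.
(Characteristic roots are 3 and -1.)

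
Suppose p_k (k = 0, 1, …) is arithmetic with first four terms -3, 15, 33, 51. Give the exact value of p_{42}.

753

Common difference d = 18.
p_k = -3 + (k - 0)·18.
p_{42} = -3 + 42·18 = 753.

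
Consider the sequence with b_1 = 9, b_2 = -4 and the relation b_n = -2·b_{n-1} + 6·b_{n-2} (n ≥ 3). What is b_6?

Step forward from the initial values:
b_3 = 62; b_4 = -148; b_5 = 668; b_6 = -2224.

-2224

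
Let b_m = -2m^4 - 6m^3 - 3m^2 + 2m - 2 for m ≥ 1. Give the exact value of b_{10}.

-26282

b_{10} = -2·10^4 - 6·10^3 - 3·10^2 + 2·10 - 2 = -26282.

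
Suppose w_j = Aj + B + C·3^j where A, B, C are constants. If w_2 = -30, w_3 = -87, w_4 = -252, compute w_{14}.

The three given values yield: 2A + B + 9C = -30; 3A + B + 27C = -87; 4A + B + 81C = -252.
Subtracting the first from the second: A + 18C = -57.
Subtracting the second from the third: A + 54C = -165.
Solving: C = -3, A = -3, then B = 3.
Therefore w_{14} = -42 + 3 + (-3)·4782969 = -14348946.

-14348946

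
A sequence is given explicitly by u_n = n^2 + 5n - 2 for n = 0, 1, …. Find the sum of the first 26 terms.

7098

Over n = 0..25: Σn = 325, Σn² = 5525.
Total = (1)·5525 + (5)·325 + (-2)·26 = 7098.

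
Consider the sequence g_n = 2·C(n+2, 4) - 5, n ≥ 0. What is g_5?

C(7, 4) = 35, so g_5 = 65.

65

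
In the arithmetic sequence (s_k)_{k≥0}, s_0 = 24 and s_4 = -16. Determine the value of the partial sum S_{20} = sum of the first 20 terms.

-1420

Common difference d = (-16 - 24) / (4 - 0) = -10.
s_k = 24 + (k - 0)·(-10).
s_{19} = -166; S = 20·(24 + (-166))/2 = -1420.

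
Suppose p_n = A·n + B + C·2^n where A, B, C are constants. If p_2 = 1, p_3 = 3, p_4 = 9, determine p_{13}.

8167

The three given values yield: 2A + B + 4C = 1; 3A + B + 8C = 3; 4A + B + 16C = 9.
Subtracting the first from the second: A + 4C = 2.
Subtracting the second from the third: A + 8C = 6.
Solving: C = 1, A = -2, then B = 1.
So p_n = -2·n + 1 + 1·2^n; at n=13 this is 8167.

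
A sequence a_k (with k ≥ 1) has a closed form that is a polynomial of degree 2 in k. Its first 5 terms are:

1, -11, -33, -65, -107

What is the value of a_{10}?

1st diffs: -12, -22, -32, -42.
2nd diffs: -10, -10, -10 (constant).
Newton forward-difference form: a_k = 1 + (-12)·C(k-1,1) + (-10)·C(k-1,2).
At k = 10: k-1 = 9, so a_{10} = 1 - 108 - 360 = -467.

-467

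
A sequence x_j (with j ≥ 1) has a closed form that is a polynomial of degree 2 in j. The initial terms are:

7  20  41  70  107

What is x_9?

1st diffs: 13, 21, 29, 37.
2nd diffs: 8, 8, 8 (constant).
Newton forward-difference form: x_j = 7 + 13·C(j-1,1) + 8·C(j-1,2).
At j = 9: j-1 = 8, so x_9 = 7 + 104 + 224 = 335.

335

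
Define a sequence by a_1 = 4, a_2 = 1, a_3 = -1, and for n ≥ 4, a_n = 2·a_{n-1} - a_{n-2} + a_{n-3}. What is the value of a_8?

Iterate the recurrence:
a_4 = 1;  a_5 = 4;  a_6 = 6;  a_7 = 9;  a_8 = 16.

16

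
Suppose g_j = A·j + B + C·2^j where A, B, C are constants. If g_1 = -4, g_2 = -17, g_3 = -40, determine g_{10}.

-5141

Plug in j = 1, 2, 3: A + B + 2C = -4; 2A + B + 4C = -17; 3A + B + 8C = -40.
Subtracting the first from the second: A + 2C = -13.
Subtracting the second from the third: A + 4C = -23.
Solving: C = -5, A = -3, then B = 9.
Therefore g_{10} = -30 + 9 + (-5)·1024 = -5141.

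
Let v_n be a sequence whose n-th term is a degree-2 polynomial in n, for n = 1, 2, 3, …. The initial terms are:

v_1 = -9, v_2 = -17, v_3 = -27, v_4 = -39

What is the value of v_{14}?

1st diffs: -8, -10, -12.
2nd diffs: -2, -2 (constant).
So v_n = -n^2 - 5n - 3.
Evaluating at n = 14 gives v_{14} = -269.

-269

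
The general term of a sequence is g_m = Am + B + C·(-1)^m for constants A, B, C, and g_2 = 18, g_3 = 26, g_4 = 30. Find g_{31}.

Plug in m = 2, 3, 4: 2A + B + C = 18; 3A + B - C = 26; 4A + B + C = 30.
Subtracting the first from the second: A - 2C = 8.
Subtracting the second from the third: A + 2C = 4.
Solving: C = -1, A = 6, then B = 7.
Hence g_{31} = 6·31 + 7 + (-1)·(-1) = 194.

194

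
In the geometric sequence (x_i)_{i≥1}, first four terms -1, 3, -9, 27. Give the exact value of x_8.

2187

Common ratio r = -3.
x_i = (-1)·(-3)^(i-1).
x_8 = (-1)·(-3)^7 = 2187.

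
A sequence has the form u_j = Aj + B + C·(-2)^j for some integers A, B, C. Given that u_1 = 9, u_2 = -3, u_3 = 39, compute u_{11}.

6207

At j = 1, 2, 3: A + B - 2C = 9; 2A + B + 4C = -3; 3A + B - 8C = 39.
Subtracting the first from the second: A + 6C = -12.
Subtracting the second from the third: A - 12C = 42.
Solving: C = -3, A = 6, then B = -3.
So u_j = 6·j + (-3) + (-3)·(-2)^j; at j=11 this is 6207.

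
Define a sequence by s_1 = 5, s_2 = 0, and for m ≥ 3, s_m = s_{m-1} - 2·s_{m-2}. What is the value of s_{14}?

Compute successive terms:
s_3 = -10;  s_4 = -10;  s_5 = 10;  …;  s_{11} = 170;  s_{12} = 110;  s_{13} = -230;  s_{14} = -450.

-450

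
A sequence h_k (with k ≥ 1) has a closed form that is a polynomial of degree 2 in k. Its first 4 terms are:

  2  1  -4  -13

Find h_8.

1st diffs: -1, -5, -9.
2nd diffs: -4, -4 (constant).
So h_k = -2k^2 + 5k - 1.
Evaluating at k = 8 gives h_8 = -89.

-89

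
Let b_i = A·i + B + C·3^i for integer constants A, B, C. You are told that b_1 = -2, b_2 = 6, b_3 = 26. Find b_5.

At i = 1, 2, 3: A + B + 3C = -2; 2A + B + 9C = 6; 3A + B + 27C = 26.
Subtracting the first from the second: A + 6C = 8.
Subtracting the second from the third: A + 18C = 20.
Solving: C = 1, A = 2, then B = -7.
Therefore b_5 = 10 + (-7) + 1·243 = 246.

246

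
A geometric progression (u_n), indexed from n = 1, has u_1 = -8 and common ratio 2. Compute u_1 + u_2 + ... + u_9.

u_n = (-8)·2^(n-1).
S = (-8)·(2^9 - 1)/(2 - 1) = (-8)·(512 - 1)/(1) = -4088.

-4088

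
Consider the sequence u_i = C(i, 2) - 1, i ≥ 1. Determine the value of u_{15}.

104

C(15, 2) = 105, so u_{15} = 104.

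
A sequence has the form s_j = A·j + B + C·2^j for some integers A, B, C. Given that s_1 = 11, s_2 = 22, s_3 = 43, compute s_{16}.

327696

The three given values yield: A + B + 2C = 11; 2A + B + 4C = 22; 3A + B + 8C = 43.
Subtracting the first from the second: A + 2C = 11.
Subtracting the second from the third: A + 4C = 21.
Solving: C = 5, A = 1, then B = 0.
Hence s_{16} = 1·16 + 0 + 5·65536 = 327696.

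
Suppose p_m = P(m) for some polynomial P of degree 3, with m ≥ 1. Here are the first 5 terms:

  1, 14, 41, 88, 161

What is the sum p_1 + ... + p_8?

1st diffs: 13, 27, 47, 73.
2nd diffs: 14, 20, 26.
3rd diffs: 6, 6 (constant).
So p_m = m^3 + m^2 + 3m - 4.
Continuing: 266, 409, 596.
Summing m = 1..8 (8 terms) gives 1576.

1576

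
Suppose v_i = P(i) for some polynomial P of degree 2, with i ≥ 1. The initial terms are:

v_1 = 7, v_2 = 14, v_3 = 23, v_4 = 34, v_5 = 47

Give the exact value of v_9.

119

1st diffs: 7, 9, 11, 13.
2nd diffs: 2, 2, 2 (constant).
Newton forward-difference form: v_i = 7 + 7·C(i-1,1) + 2·C(i-1,2).
At i = 9: i-1 = 8, so v_9 = 7 + 56 + 56 = 119.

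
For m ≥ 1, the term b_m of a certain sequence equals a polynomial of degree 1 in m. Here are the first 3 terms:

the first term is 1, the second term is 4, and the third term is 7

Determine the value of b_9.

1st diffs: 3, 3 (constant).
So b_m = 3m - 2.
Evaluating at m = 9 gives b_9 = 25.

25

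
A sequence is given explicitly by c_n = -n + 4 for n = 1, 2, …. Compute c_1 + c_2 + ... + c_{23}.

Over n = 1..23: Σn = 276.
Total = (-1)·276 + (4)·23 = -184.

-184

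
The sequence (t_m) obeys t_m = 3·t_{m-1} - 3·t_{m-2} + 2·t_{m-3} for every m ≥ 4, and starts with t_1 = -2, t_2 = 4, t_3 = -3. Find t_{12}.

Iterate the recurrence:
t_4 = -25; t_5 = -58; t_6 = -105; t_7 = -191; t_8 = -374; t_9 = -759; t_{10} = -1537; t_{11} = -3082; t_{12} = -6153.

-6153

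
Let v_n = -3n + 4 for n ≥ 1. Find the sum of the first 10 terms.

-125

Over n = 1..10: Σn = 55.
Total = (-3)·55 + (4)·10 = -125.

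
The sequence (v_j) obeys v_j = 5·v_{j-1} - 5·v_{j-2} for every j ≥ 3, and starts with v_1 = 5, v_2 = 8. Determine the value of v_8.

Step forward from the initial values:
v_3 = 15, v_4 = 35, v_5 = 100, v_6 = 325, v_7 = 1125, v_8 = 4000.

4000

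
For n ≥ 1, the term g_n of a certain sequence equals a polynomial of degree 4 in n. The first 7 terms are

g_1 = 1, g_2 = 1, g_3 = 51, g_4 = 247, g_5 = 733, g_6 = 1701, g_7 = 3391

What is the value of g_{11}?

1st diffs: 0, 50, 196, 486, 968, 1690.
2nd diffs: 50, 146, 290, 482, 722.
3rd diffs: 96, 144, 192, 240.
4th diffs: 48, 48, 48 (constant).
Newton forward-difference form: g_n = 1 + 50·C(n-1,2) + 96·C(n-1,3) + 48·C(n-1,4).
At n = 11: n-1 = 10, so g_{11} = 1 + 2250 + 11520 + 10080 = 23851.

23851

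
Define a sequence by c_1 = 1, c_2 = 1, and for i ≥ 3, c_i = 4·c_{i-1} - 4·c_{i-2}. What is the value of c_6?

Iterate the recurrence:
c_3 = 0  c_4 = -4  c_5 = -16  c_6 = -48.
(Characteristic roots are 2 and 2.)

-48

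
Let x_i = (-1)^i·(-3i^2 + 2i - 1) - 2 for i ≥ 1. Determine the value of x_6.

-99

(-1)^6 = 1; -3i^2 + 2i - 1 at i=6 is -97; so x_6 = -99.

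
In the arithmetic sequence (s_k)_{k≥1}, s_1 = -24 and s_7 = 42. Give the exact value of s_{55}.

Common difference d = (42 - (-24)) / (7 - 1) = 11.
s_k = -24 + (k - 1)·11.
s_{55} = -24 + 54·11 = 570.

570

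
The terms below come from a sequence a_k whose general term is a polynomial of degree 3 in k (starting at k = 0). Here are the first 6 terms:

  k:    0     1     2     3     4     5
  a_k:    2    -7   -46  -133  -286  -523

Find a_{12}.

-6046

1st diffs: -9, -39, -87, -153, -237.
2nd diffs: -30, -48, -66, -84.
3rd diffs: -18, -18, -18 (constant).
Newton forward-difference form: a_k = 2 + (-9)·C(k,1) + (-30)·C(k,2) + (-18)·C(k,3).
At k = 12: k = 12, so a_{12} = 2 - 108 - 1980 - 3960 = -6046.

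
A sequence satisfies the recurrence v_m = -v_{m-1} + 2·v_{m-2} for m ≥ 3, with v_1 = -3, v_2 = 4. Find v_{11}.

-2390

Iterate the recurrence:
v_3 = -10  v_4 = 18  v_5 = -38  v_6 = 74  v_7 = -150  v_8 = 298  v_9 = -598  v_{10} = 1194  v_{11} = -2390.
(Characteristic roots are 1 and -2.)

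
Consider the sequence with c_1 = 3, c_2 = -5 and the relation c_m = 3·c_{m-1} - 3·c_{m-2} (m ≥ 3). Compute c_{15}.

c_3 = -24; c_4 = -57; c_5 = -99; …; c_{12} = 3402; c_{13} = 2187; c_{14} = -3645; c_{15} = -17496.

-17496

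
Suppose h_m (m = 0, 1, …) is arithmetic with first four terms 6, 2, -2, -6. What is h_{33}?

Common difference d = -4.
h_m = 6 + (m - 0)·(-4).
h_{33} = 6 + 33·(-4) = -126.

-126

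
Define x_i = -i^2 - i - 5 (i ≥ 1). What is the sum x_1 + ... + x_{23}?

-4715

Over i = 1..23: Σi = 276, Σi² = 4324.
Total = (-1)·4324 + (-1)·276 + (-5)·23 = -4715.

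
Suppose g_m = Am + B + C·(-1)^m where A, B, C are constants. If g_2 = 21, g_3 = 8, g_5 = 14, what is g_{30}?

105

At m = 2, 3, 5: 2A + B + C = 21; 3A + B - C = 8; 5A + B - C = 14.
Subtracting the first from the second: A - 2C = -13.
Subtracting the second from the third: 2A = 6.
Solving: C = 8, A = 3, then B = 7.
Therefore g_{30} = 90 + 7 + 8·1 = 105.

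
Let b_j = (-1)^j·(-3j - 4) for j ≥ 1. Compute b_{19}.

(-1)^19 = -1; -3j - 4 at j=19 is -61; so b_{19} = 61.

61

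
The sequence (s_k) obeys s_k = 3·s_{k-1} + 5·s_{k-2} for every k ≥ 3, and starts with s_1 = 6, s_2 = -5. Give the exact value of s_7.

s_3 = 15;  s_4 = 20;  s_5 = 135;  s_6 = 505;  s_7 = 2190.

2190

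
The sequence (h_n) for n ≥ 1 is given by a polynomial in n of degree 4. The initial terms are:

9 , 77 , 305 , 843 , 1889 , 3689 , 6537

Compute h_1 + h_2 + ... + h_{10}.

1st diffs: 68, 228, 538, 1046, 1800, 2848.
2nd diffs: 160, 310, 508, 754, 1048.
3rd diffs: 150, 198, 246, 294.
4th diffs: 48, 48, 48 (constant).
Newton forward-difference form: h_n = 9 + 68·C(n-1,1) + 160·C(n-1,2) + 150·C(n-1,3) + 48·C(n-1,4).
Continuing: 10775, 16793, 25029.
Summing n = 1..10 (10 terms) gives 65946.

65946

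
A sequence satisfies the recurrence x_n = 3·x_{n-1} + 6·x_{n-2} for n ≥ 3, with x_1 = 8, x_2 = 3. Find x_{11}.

6212781

Applying the relation repeatedly:
x_3 = 57, x_4 = 189, x_5 = 909, x_6 = 3861, x_7 = 17037, x_8 = 74277, x_9 = 325053, x_{10} = 1420821, x_{11} = 6212781.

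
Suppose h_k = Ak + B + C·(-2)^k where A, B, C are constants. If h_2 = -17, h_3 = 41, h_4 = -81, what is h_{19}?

2621409

Write the equations: 2A + B + 4C = -17; 3A + B - 8C = 41; 4A + B + 16C = -81.
Subtracting the first from the second: A - 12C = 58.
Subtracting the second from the third: A + 24C = -122.
Solving: C = -5, A = -2, then B = 7.
Hence h_{19} = -2·19 + 7 + (-5)·(-524288) = 2621409.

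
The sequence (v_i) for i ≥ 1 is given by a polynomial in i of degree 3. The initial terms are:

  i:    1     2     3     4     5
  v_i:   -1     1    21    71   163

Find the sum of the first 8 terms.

1896

1st diffs: 2, 20, 50, 92.
2nd diffs: 18, 30, 42.
3rd diffs: 12, 12 (constant).
Newton forward-difference form: v_i = -1 + 2·C(i-1,1) + 18·C(i-1,2) + 12·C(i-1,3).
Continuing: 309, 521, 811.
Summing i = 1..8 (8 terms) gives 1896.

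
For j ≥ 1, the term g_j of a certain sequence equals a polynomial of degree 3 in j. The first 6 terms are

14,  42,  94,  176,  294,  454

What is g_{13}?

3254

1st diffs: 28, 52, 82, 118, 160.
2nd diffs: 24, 30, 36, 42.
3rd diffs: 6, 6, 6 (constant).
So g_j = j^3 + 6j^2 + 3j + 4.
Evaluating at j = 13 gives g_{13} = 3254.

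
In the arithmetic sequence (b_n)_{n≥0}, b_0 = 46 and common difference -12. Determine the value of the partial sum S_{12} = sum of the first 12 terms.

-240

b_n = 46 + (n - 0)·(-12).
b_{11} = -86; S = 12·(46 + (-86))/2 = -240.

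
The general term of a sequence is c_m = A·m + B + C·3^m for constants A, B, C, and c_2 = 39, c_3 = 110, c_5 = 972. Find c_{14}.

At m = 2, 3, 5: 2A + B + 9C = 39; 3A + B + 27C = 110; 5A + B + 243C = 972.
Subtracting the first from the second: A + 18C = 71.
Subtracting the second from the third: 2A + 216C = 862.
Solving: C = 4, A = -1, then B = 5.
Therefore c_{14} = -14 + 5 + 4·4782969 = 19131867.

19131867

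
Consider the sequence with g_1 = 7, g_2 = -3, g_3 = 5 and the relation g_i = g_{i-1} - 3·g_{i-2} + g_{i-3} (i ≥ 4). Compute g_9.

199

Compute successive terms:
g_4 = 21; g_5 = 3; g_6 = -55; g_7 = -43; g_8 = 125; g_9 = 199.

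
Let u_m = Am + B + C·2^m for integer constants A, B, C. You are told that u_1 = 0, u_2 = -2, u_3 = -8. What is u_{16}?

At m = 1, 2, 3: A + B + 2C = 0; 2A + B + 4C = -2; 3A + B + 8C = -8.
Subtracting the first from the second: A + 2C = -2.
Subtracting the second from the third: A + 4C = -6.
Solving: C = -2, A = 2, then B = 2.
So u_m = 2·m + 2 + (-2)·2^m; at m=16 this is -131038.

-131038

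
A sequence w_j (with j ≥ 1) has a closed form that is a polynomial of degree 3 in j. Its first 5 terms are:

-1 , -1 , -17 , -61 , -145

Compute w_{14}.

-4681

1st diffs: 0, -16, -44, -84.
2nd diffs: -16, -28, -40.
3rd diffs: -12, -12 (constant).
Newton forward-difference form: w_j = -1 + (-16)·C(j-1,2) + (-12)·C(j-1,3).
At j = 14: j-1 = 13, so w_{14} = -1 - 1248 - 3432 = -4681.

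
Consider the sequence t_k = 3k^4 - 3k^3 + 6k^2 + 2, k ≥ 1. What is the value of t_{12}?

57890

t_{12} = 3·12^4 - 3·12^3 + 6·12^2 + 2 = 57890.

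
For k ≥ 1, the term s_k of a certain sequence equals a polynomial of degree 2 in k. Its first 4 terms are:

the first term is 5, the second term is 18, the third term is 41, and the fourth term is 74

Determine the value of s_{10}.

482

1st diffs: 13, 23, 33.
2nd diffs: 10, 10 (constant).
Newton forward-difference form: s_k = 5 + 13·C(k-1,1) + 10·C(k-1,2).
At k = 10: k-1 = 9, so s_{10} = 5 + 117 + 360 = 482.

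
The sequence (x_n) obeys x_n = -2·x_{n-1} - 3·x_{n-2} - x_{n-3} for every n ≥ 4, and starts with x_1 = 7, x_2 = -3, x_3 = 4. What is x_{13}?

Iterate the recurrence:
x_4 = -6; x_5 = 3; x_6 = 8; x_7 = -19; x_8 = 11; x_9 = 27; x_{10} = -68; x_{11} = 44; x_{12} = 89; x_{13} = -242.

-242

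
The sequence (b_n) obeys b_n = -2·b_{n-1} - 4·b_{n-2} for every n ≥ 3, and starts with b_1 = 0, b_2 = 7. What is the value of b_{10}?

Step forward from the initial values:
b_3 = -14; b_4 = 0; b_5 = 56; b_6 = -112; b_7 = 0; b_8 = 448; b_9 = -896; b_{10} = 0.

0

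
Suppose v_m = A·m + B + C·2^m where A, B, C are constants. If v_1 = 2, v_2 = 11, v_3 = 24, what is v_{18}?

524371

At m = 1, 2, 3: A + B + 2C = 2; 2A + B + 4C = 11; 3A + B + 8C = 24.
Subtracting the first from the second: A + 2C = 9.
Subtracting the second from the third: A + 4C = 13.
Solving: C = 2, A = 5, then B = -7.
Therefore v_{18} = 90 + (-7) + 2·262144 = 524371.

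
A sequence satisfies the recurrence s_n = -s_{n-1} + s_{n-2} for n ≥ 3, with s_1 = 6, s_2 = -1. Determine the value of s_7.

38

Applying the relation repeatedly:
s_3 = 7;  s_4 = -8;  s_5 = 15;  s_6 = -23;  s_7 = 38.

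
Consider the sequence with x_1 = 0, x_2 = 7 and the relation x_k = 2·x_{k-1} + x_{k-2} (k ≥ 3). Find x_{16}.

Compute successive terms:
x_3 = 14, x_4 = 35, x_5 = 84, …, x_{13} = 97020, x_{14} = 234227, x_{15} = 565474, x_{16} = 1365175.

1365175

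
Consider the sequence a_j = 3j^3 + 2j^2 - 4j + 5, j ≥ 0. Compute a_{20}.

a_{20} = 3·20^3 + 2·20^2 - 4·20 + 5 = 24725.

24725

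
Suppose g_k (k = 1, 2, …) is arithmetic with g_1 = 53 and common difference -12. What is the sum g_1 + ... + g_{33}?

g_k = 53 + (k - 1)·(-12).
g_{33} = -331; S = 33·(53 + (-331))/2 = -4587.

-4587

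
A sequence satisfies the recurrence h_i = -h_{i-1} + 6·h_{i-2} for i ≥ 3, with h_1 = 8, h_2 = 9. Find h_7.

Applying the relation repeatedly:
h_3 = 39;  h_4 = 15;  h_5 = 219;  h_6 = -129;  h_7 = 1443.
(Characteristic roots are 2 and -3.)

1443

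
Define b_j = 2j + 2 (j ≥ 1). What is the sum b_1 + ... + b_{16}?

304

Over j = 1..16: Σj = 136.
Total = (2)·136 + (2)·16 = 304.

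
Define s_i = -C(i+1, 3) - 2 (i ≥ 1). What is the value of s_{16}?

-682

C(17, 3) = 680, so s_{16} = -682.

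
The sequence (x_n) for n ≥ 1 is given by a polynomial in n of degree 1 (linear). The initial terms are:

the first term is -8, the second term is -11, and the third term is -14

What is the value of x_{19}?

-62

1st diffs: -3, -3 (constant).
So x_n = -3n - 5.
Evaluating at n = 19 gives x_{19} = -62.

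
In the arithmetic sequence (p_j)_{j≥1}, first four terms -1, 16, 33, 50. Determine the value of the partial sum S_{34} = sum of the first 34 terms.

9503

Common difference d = 17.
p_j = -1 + (j - 1)·17.
p_{34} = 560; S = 34·(-1 + 560)/2 = 9503.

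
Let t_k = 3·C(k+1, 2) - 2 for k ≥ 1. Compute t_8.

C(9, 2) = 36, so t_8 = 106.

106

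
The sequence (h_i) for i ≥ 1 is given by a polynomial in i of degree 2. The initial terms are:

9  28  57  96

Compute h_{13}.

897

1st diffs: 19, 29, 39.
2nd diffs: 10, 10 (constant).
Newton forward-difference form: h_i = 9 + 19·C(i-1,1) + 10·C(i-1,2).
At i = 13: i-1 = 12, so h_{13} = 9 + 228 + 660 = 897.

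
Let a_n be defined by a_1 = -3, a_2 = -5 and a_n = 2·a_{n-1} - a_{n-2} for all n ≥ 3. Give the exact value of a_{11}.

-23

a_3 = -7;  a_4 = -9;  a_5 = -11;  a_6 = -13;  a_7 = -15;  a_8 = -17;  a_9 = -19;  a_{10} = -21;  a_{11} = -23.
(Characteristic roots are 1 and 1.)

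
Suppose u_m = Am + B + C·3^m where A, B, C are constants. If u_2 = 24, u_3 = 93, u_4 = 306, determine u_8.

Write the equations: 2A + B + 9C = 24; 3A + B + 27C = 93; 4A + B + 81C = 306.
Subtracting the first from the second: A + 18C = 69.
Subtracting the second from the third: A + 54C = 213.
Solving: C = 4, A = -3, then B = -6.
Hence u_8 = -3·8 + (-6) + 4·6561 = 26214.

26214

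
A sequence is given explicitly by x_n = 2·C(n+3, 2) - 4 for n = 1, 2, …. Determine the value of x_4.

C(7, 2) = 21, so x_4 = 38.

38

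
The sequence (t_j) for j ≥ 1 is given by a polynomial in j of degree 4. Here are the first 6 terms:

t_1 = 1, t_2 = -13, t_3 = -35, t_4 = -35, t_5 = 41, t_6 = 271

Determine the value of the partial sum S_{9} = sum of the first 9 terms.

1st diffs: -14, -22, 0, 76, 230.
2nd diffs: -8, 22, 76, 154.
3rd diffs: 30, 54, 78.
4th diffs: 24, 24 (constant).
So t_j = j^4 - 5j^3 + j^2 + 3j + 1.
Continuing: 757, 1625, 3025.
Summing j = 1..9 (9 terms) gives 5637.

5637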